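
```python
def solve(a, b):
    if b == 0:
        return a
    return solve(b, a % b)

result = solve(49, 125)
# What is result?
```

solve(49, 125) -> solve(125, 49) -> solve(49, 27) -> solve(27, 22) -> solve(22, 5) -> solve(5, 2) -> solve(2, 1) -> solve(1, 0) -> 1

Answer: 1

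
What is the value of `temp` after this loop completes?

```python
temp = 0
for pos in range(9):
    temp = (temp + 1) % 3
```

Increment mod 3, 9 times = 0
`temp` takes the values: 0 → 1 → 2 → 0 → 1 → 2 → 0 → 1 → 2 → 0

Answer: 0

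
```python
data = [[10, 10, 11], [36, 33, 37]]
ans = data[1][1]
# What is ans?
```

Trace:
`data = [[10, 10, 11], [36, 33, 37]]` → data = [[10, 10, 11], [36, 33, 37]]
`ans = data[1][1]` → ans = 33
So ans = 33

Answer: 33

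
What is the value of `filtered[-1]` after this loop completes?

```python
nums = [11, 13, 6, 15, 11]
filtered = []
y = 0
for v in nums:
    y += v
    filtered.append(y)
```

Cumulative sum ends at 56
`filtered` takes the values: [] → [11] → [11, 24] → [11, 24, 30] → [11, 24, 30, 45] → [11, 24, 30, 45, 56]
So `filtered[-1]` = 56

Answer: 56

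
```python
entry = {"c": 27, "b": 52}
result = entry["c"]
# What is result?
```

Trace:
`entry = {"c": 27, "b": 52}` → entry = {'c': 27, 'b': 52}
`result = entry["c"]` → result = 27
So result = 27

Answer: 27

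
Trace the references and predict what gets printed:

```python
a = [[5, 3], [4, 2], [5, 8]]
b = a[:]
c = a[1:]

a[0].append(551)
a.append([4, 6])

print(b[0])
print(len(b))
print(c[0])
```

Key concept: slice with nested mutation.
Step by step:
`a = [[5, 3], [4, 2], [5, 8]]` → a = [[5, 3], [4, 2], [5, 8]]
`b = a[:]` → b = [[5, 3], [4, 2], [5, 8]]
`c = a[1:]` → c = [[4, 2], [5, 8]]
`a[0].append(551)` → a = [[5, 3, 551], [4, 2], [5, 8]]; b = [[5, 3, 551], [4, 2], [5, 8]]
`a.append([4, 6])` → a = [[5, 3, 551], [4, 2], [5, 8], [4, 6]]
`print(b[0])` → prints [5, 3, 551]
`print(len(b))` → prints 3
`print(c[0])` → prints [4, 2]

Answer:
[5, 3, 551]
3
[4, 2]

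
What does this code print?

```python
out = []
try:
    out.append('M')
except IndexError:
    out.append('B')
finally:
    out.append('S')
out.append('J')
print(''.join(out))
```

Execution trace: 'M' (try body, no exception) → 'S' (finally) → 'J' (after the try/except). Output: MSJ

Answer: MSJ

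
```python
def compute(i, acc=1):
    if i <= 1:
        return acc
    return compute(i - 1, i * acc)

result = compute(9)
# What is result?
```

Accumulator trace (n, acc): (9, 1) -> (8, 9) -> (7, 72) -> (6, 504) -> (5, 3024) -> (4, 15120) -> (3, 60480) -> (2, 181440) -> (1, 362880) -> return 362880

Answer: 362880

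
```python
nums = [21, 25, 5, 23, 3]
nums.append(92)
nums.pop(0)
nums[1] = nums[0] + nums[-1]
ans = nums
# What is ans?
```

Trace:
`nums = [21, 25, 5, 23, 3]` → nums = [21, 25, 5, 23, 3]
`nums.append(92)` → nums = [21, 25, 5, 23, 3, 92]
`nums.pop(0)` → nums = [25, 5, 23, 3, 92]
`nums[1] = nums[0] + nums[-1]` → nums = [25, 117, 23, 3, 92]
`ans = nums` → ans = [25, 117, 23, 3, 92]
So ans = [25, 117, 23, 3, 92]

Answer: [25, 117, 23, 3, 92]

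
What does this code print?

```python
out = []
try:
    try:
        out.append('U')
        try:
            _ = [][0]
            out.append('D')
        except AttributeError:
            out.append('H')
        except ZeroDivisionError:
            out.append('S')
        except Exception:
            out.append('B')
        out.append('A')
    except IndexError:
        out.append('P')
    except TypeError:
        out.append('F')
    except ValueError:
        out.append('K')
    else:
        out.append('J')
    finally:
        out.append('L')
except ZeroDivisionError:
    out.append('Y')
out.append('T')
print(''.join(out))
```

Execution trace: 'U' (try body) → 'B' (inner except Exception) → 'A' (try body, no exception) → 'J' (else) → 'L' (finally) → 'T' (after the try/except). Output: UBAJLT

Answer: UBAJLT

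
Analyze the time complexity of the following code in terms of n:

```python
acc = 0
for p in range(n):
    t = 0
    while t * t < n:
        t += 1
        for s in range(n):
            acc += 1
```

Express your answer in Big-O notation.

Each loop level contributes: n × √n × n. Multiplying the contributions gives O(n^2√n).

Answer: O(n^2√n)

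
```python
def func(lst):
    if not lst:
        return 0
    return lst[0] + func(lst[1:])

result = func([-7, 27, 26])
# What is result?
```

(-7) + 27 + 26 + 0 = 46

Answer: 46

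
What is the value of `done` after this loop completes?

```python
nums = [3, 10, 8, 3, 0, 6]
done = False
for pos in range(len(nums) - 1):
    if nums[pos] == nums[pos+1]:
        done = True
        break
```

Check consecutive duplicates in [3, 10, 8, 3, 0, 6]
`done` takes the values: False

Answer: False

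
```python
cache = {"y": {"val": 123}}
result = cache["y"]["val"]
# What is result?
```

Trace:
`cache = {"y": {"val": 123}}` → cache = {'y': {'val': 123}}
`result = cache["y"]["val"]` → result = 123
So result = 123

Answer: 123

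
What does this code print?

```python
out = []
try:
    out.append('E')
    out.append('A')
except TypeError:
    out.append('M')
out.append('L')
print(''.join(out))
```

Execution trace: 'E' (try body) → 'A' (try body, no exception) → 'L' (after the try/except). Output: EAL

Answer: EAL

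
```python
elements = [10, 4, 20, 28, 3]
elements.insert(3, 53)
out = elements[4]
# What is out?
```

Trace:
`elements = [10, 4, 20, 28, 3]` → elements = [10, 4, 20, 28, 3]
`elements.insert(3, 53)` → elements = [10, 4, 20, 53, 28, 3]
`out = elements[4]` → out = 28
So out = 28

Answer: 28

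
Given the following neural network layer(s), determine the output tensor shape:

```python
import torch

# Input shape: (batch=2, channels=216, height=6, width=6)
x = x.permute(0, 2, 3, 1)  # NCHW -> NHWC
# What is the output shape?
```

Input: (2, 216, 6, 6) -> Output: (2, 6, 6, 216)

Answer: (2, 6, 6, 216)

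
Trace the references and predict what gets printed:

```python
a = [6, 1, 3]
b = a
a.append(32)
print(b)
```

Key concept: basic list aliasing.
Step by step:
`a = [6, 1, 3]` → a = [6, 1, 3]
`b = a` → b = [6, 1, 3] (same object as a)
`a.append(32)` → a = [6, 1, 3, 32] (same object as b); b = [6, 1, 3, 32] (same object as a)
`print(b)` → prints [6, 1, 3, 32]

Answer: [6, 1, 3, 32]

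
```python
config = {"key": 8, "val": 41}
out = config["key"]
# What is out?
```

Trace:
`config = {"key": 8, "val": 41}` → config = {'key': 8, 'val': 41}
`out = config["key"]` → out = 8
So out = 8

Answer: 8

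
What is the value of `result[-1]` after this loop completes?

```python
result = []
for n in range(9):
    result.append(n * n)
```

Last element of squares 0 to 8
`result` takes the values: [] → [0] → [0, 1] → [0, 1, 4] → [0, 1, 4, 9] → [0, 1, 4, 9, 16] → [0, 1, 4, 9, 16, 25] → [0, 1, 4, 9, 16, 25, 36] → [0, 1, 4, 9, 16, 25, 36, 49] → [0, 1, 4, 9, 16, 25, 36, 49, 64]
So `result[-1]` = 64

Answer: 64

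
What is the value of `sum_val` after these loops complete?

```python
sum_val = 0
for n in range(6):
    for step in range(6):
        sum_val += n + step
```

Sum of all n+step for n,step in 6x6
`sum_val` takes the values: 0 → 1 → 3 → 6 → 10 → 15 → 16 → 18 → 21 → 25 → 30 → 36 → 38 → 41 → 45 → 50 → 56 → 63 → 66 → 70 → 75 → 81 → 88 → 96 → 100 → 105 → 111 → 118 → 126 → 135 → 140 → 146 → 153 → 161 → 170 → 180

Answer: 180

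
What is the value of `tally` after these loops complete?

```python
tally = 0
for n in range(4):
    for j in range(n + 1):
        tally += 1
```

Triangle: 1 + 2 + ... + 4
`tally` takes the values: 0 → 1 → 2 → 3 → 4 → 5 → 6 → 7 → 8 → 9 → 10

Answer: 10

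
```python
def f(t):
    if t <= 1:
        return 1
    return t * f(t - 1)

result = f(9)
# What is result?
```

f(9) = 9 * 8 * 7 * 6 * 5 * 4 * 3 * 2 * 1 = 362880

Answer: 362880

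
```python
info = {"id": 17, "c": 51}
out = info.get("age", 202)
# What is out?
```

Trace:
`info = {"id": 17, "c": 51}` → info = {'id': 17, 'c': 51}
`out = info.get("age", 202)` → out = 202
So out = 202

Answer: 202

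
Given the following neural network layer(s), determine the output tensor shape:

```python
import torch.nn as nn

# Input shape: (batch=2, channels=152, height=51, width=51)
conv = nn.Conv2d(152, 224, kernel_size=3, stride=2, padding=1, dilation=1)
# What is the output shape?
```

Input: (2, 152, 51, 51) -> Output: (2, 224, 26, 26)

Answer: (2, 224, 26, 26)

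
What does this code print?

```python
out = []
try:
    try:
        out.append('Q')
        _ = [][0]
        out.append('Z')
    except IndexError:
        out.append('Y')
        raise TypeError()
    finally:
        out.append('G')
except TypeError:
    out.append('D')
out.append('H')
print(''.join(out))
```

Execution trace: 'Q' (inner try body) → 'Y' (inner except IndexError) → 'G' (inner finally) → 'D' (outer except TypeError) → 'H' (after the try/except). Output: QYGDH

Answer: QYGDH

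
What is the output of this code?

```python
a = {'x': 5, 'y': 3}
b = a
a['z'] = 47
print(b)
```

Key concept: dict aliasing.
Step by step:
`a = {'x': 5, 'y': 3}` → a = {'x': 5, 'y': 3}
`b = a` → b = {'x': 5, 'y': 3} (same object as a)
`a['z'] = 47` → a = {'x': 5, 'y': 3, 'z': 47} (same object as b); b = {'x': 5, 'y': 3, 'z': 47} (same object as a)
`print(b)` → prints {'x': 5, 'y': 3, 'z': 47}

Answer: {'x': 5, 'y': 3, 'z': 47}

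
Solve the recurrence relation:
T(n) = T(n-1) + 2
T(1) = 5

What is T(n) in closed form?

Unrolling: T(n) = T(1) + 2·(n-1) = 5 + 2(n-1) = 2n + 3.

Answer: T(n) = 2n + 3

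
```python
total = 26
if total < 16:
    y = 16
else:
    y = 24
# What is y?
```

Trace:
`total = 26` → total = 26
`if total < 16: ...` → total < 16 is False, take else branch → y = 24
So y = 24

Answer: 24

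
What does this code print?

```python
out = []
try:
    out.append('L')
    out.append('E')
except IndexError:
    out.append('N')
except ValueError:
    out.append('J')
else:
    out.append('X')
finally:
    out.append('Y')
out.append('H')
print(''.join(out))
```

Execution trace: 'L' (try body) → 'E' (try body, no exception) → 'X' (else) → 'Y' (finally) → 'H' (after the try/except). Output: LEXYH

Answer: LEXYH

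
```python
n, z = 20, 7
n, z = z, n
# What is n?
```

Trace:
`n, z = 20, 7` → n = 20; z = 7
`n, z = z, n` → n = 7; z = 20
So n = 7

Answer: 7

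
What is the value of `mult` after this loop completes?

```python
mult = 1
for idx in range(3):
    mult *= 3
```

3^3 = 27
`mult` takes the values: 1 → 3 → 9 → 27

Answer: 27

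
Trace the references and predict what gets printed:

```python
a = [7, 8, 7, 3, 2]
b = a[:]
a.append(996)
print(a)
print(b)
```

Key concept: slice [:] creates copy.
Step by step:
`a = [7, 8, 7, 3, 2]` → a = [7, 8, 7, 3, 2]
`b = a[:]` → b = [7, 8, 7, 3, 2]
`a.append(996)` → a = [7, 8, 7, 3, 2, 996]
`print(a)` → prints [7, 8, 7, 3, 2, 996]
`print(b)` → prints [7, 8, 7, 3, 2]

Answer:
[7, 8, 7, 3, 2, 996]
[7, 8, 7, 3, 2]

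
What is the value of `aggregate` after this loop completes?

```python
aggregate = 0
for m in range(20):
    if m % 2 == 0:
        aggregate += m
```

Sum of even numbers 0 to 19
`aggregate` takes the values: 0 → 2 → 6 → 12 → 20 → 30 → 42 → 56 → 72 → 90

Answer: 90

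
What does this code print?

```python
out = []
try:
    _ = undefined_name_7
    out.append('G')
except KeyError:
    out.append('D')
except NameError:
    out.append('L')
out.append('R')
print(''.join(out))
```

Execution trace: 'L' (except NameError) → 'R' (after the try/except). Output: LR

Answer: LR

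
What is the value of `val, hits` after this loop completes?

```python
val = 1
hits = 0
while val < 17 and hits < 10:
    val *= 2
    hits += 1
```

Double until >= 17 or 10 iterations
`val, hits` takes the values: (1, 0) → (2, 0) → (2, 1) → (4, 1) → (4, 2) → (8, 2) → (8, 3) → (16, 3) → (16, 4) → (32, 4) → (32, 5)

Answer: 32, 5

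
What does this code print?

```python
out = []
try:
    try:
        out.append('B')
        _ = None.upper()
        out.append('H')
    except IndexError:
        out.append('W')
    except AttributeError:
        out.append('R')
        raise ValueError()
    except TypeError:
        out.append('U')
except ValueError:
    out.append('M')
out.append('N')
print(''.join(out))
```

Execution trace: 'B' (inner try body) → 'R' (inner except AttributeError) → 'M' (outer except ValueError) → 'N' (after the try/except). Output: BRMN

Answer: BRMN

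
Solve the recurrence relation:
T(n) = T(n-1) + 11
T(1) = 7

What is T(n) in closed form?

Unrolling: T(n) = T(1) + 11·(n-1) = 7 + 11(n-1) = 11n - 4.

Answer: T(n) = 11n - 4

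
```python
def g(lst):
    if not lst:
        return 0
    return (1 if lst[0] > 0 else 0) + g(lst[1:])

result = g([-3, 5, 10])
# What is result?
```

Count of positive elements in [-3, 5, 10] = 2

Answer: 2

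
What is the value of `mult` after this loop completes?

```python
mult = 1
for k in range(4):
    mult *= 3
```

3^4 = 81
`mult` takes the values: 1 → 3 → 9 → 27 → 81

Answer: 81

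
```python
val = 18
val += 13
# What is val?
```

Trace:
`val = 18` → val = 18
`val += 13` → val = 31
So val = 31

Answer: 31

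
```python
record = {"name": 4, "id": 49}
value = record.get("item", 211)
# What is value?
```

Trace:
`record = {"name": 4, "id": 49}` → record = {'name': 4, 'id': 49}
`value = record.get("item", 211)` → value = 211
So value = 211

Answer: 211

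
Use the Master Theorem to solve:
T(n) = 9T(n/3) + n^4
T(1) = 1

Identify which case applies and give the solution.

a=9, b=3, f(n)=n^4. log_3(9) = 2. Since c=4 > 2 and the regularity condition holds (9(n/3)^4 = (9/3^4)n^4 with 9/3^4 < 1), Case 3 applies: T(n) = Θ(f(n)) = O(n^4).

Answer: O(n^4) - Case 3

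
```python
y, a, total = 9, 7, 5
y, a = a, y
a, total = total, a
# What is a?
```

Trace:
`y, a, total = 9, 7, 5` → y = 9; a = 7; total = 5
`y, a = a, y` → y = 7; a = 9
`a, total = total, a` → a = 5; total = 9
So a = 5

Answer: 5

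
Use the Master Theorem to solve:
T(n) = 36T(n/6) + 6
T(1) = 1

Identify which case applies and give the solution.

a=36, b=6, f(n)=6. log_6(36) = 2. Since c=0 < 2, Case 1 applies: T(n) = Θ(n^log_b(a)) = O(n^2).

Answer: O(n^2) - Case 1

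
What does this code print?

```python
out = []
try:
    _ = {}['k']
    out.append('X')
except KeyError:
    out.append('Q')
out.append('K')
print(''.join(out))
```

Execution trace: 'Q' (except KeyError) → 'K' (after the try/except). Output: QK

Answer: QK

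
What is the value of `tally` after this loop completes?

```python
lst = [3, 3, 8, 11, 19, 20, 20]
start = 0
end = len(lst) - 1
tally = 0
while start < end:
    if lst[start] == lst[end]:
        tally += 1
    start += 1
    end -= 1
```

Count matching pairs from ends
`tally` takes the values: 0

Answer: 0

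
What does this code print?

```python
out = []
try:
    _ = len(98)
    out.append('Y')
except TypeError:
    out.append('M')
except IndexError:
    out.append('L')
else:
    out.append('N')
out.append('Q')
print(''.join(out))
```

Execution trace: 'M' (except TypeError) → 'Q' (after the try/except). Output: MQ

Answer: MQ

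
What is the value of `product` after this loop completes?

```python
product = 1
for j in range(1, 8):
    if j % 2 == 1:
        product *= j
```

Product of odd numbers 1 to 7
`product` takes the values: 1 → 3 → 15 → 105

Answer: 105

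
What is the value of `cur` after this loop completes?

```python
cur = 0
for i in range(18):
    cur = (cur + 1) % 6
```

Increment mod 6, 18 times = 0
`cur` takes the values: 0 → 1 → 2 → 3 → 4 → 5 → 0 → 1 → 2 → 3 → 4 → 5 → 0 → 1 → 2 → 3 → 4 → 5 → 0

Answer: 0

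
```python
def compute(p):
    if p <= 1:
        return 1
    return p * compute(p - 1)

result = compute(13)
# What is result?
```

compute(13) = 13 * 12 * 11 * 10 * 9 * 8 * 7 * 6 * 5 * 4 * 3 * 2 * 1 = 6227020800

Answer: 6227020800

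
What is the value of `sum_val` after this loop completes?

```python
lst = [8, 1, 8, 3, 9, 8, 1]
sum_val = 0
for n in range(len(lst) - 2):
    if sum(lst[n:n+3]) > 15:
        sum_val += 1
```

Count windows with sum > 15
`sum_val` takes the values: 0 → 1 → 2 → 3 → 4

Answer: 4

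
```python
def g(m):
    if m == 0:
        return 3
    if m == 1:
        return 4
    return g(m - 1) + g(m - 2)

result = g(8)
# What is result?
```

Build up from base cases: g(0)=3, g(1)=4, g(2)=7, g(3)=11, g(4)=18, g(5)=29, g(6)=47, ..., g(8)=123

Answer: 123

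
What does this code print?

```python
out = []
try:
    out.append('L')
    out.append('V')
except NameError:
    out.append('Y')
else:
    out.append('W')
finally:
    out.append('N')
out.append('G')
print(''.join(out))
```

Execution trace: 'L' (try body) → 'V' (try body, no exception) → 'W' (else) → 'N' (finally) → 'G' (after the try/except). Output: LVWNG

Answer: LVWNG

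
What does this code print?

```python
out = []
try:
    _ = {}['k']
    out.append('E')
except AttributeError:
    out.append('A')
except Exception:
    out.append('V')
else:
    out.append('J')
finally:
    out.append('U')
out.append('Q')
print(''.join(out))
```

Execution trace: 'V' (except Exception) → 'U' (finally) → 'Q' (after the try/except). Output: VUQ

Answer: VUQ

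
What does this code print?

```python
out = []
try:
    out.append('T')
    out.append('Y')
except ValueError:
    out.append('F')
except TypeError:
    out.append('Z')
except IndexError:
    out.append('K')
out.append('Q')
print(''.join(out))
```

Execution trace: 'T' (try body) → 'Y' (try body, no exception) → 'Q' (after the try/except). Output: TYQ

Answer: TYQ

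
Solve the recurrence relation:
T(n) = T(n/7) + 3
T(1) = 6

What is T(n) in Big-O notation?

Each step divides n by 7 and adds 3. After log_7(n) steps we reach T(1)=6. So T(n) = 3·log_7(n) + 6 = O(log n).

Answer: O(log n)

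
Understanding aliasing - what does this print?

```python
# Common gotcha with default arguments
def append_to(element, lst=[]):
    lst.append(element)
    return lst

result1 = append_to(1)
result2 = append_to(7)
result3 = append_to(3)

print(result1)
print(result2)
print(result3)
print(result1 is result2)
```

Key concept: mutable default argument gotcha.
Step by step:
`result1 = append_to(1)` → result1 = [1]
`result2 = append_to(7)` → result1 = [1, 7] (same object as result2); result2 = [1, 7] (same object as result1)
`result3 = append_to(3)` → result1 = [1, 7, 3] (same object as result2, result3); result2 = [1, 7, 3] (same object as result1, result3); result3 = [1, 7, 3] (same object as result1, result2)
`print(result1)` → prints [1, 7, 3]
`print(result2)` → prints [1, 7, 3]
`print(result3)` → prints [1, 7, 3]
`print(result1 is result2)` → prints True

Answer:
[1, 7, 3]
[1, 7, 3]
[1, 7, 3]
True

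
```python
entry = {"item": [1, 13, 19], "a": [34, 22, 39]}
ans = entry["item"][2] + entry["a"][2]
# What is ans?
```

Trace:
`entry = {"item": [1, 13, 19], "a": [34, 22, 39]}` → entry = {'item': [1, 13, 19], 'a': [34, 22, 39]}
`ans = entry["item"][2] + entry["a"][2]` → ans = 58
So ans = 58

Answer: 58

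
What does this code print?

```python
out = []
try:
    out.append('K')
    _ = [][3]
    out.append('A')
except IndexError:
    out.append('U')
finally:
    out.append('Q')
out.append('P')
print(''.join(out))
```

Execution trace: 'K' (try body) → 'U' (except IndexError) → 'Q' (finally) → 'P' (after the try/except). Output: KUQP

Answer: KUQP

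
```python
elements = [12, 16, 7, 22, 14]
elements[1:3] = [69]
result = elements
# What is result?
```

Trace:
`elements = [12, 16, 7, 22, 14]` → elements = [12, 16, 7, 22, 14]
`elements[1:3] = [69]` → elements = [12, 69, 22, 14]
`result = elements` → result = [12, 69, 22, 14]
So result = [12, 69, 22, 14]

Answer: [12, 69, 22, 14]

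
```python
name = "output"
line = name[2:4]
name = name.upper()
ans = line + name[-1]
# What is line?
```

Trace:
`name = "output"` → name = 'output'
`line = name[2:4]` → line = 'tp'
`name = name.upper()` → name = 'OUTPUT'
`ans = line + name[-1]` → ans = 'tpT'
So line = 'tp'

Answer: 'tp'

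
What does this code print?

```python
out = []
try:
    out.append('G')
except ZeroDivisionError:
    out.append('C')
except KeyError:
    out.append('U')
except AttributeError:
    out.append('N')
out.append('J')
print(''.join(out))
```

Execution trace: 'G' (try body, no exception) → 'J' (after the try/except). Output: GJ

Answer: GJ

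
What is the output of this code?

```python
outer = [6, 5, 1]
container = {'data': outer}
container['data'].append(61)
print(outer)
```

Key concept: dict holds reference to list.
Step by step:
`outer = [6, 5, 1]` → outer = [6, 5, 1]
`container = {'data': outer}` → container = {'data': [6, 5, 1]}
`container['data'].append(61)` → outer = [6, 5, 1, 61]; container = {'data': [6, 5, 1, 61]}
`print(outer)` → prints [6, 5, 1, 61]

Answer: [6, 5, 1, 61]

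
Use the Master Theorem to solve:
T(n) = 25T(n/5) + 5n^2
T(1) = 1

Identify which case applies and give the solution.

a=25, b=5, f(n)=5n^2. log_5(25) = 2. Since c=2 = 2, Case 2 applies: T(n) = Θ(n^log_b(a) · log n) = O(n^2 log n).

Answer: O(n^2 log n) - Case 2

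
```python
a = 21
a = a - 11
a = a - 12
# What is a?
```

Trace:
`a = 21` → a = 21
`a = a - 11` → a = 10
`a = a - 12` → a = -2
So a = -2

Answer: -2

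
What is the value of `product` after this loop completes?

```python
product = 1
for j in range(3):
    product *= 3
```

3^3 = 27
`product` takes the values: 1 → 3 → 9 → 27

Answer: 27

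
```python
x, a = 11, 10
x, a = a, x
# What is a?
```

Trace:
`x, a = 11, 10` → x = 11; a = 10
`x, a = a, x` → x = 10; a = 11
So a = 11

Answer: 11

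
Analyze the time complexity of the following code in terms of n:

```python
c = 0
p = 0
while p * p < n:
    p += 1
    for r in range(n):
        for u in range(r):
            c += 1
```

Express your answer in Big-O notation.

Each loop level contributes: √n × n × n. Multiplying the contributions gives O(n^2√n).

Answer: O(n^2√n)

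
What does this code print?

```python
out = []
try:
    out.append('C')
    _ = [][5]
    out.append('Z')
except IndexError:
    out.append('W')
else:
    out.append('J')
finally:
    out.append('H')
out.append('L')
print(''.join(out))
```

Execution trace: 'C' (try body) → 'W' (except IndexError) → 'H' (finally) → 'L' (after the try/except). Output: CWHL

Answer: CWHL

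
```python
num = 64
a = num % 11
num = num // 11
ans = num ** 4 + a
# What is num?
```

Trace:
`num = 64` → num = 64
`a = num % 11` → a = 9
`num = num // 11` → num = 5
`ans = num ** 4 + a` → ans = 634
So num = 5

Answer: 5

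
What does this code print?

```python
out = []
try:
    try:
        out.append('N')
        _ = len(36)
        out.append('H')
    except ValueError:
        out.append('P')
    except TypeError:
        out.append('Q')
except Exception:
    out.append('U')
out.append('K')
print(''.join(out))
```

Execution trace: 'N' (inner try body) → 'Q' (inner except TypeError) → 'K' (after the try/except). Output: NQK

Answer: NQK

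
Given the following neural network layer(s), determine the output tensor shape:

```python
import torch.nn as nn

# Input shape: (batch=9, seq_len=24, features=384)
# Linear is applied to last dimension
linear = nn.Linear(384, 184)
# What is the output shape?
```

Input: (9, 24, 384) -> Output: (9, 24, 184)

Answer: (9, 24, 184)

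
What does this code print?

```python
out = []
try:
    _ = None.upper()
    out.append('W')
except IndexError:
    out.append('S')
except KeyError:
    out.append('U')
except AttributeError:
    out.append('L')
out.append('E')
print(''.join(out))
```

Execution trace: 'L' (except AttributeError) → 'E' (after the try/except). Output: LE

Answer: LE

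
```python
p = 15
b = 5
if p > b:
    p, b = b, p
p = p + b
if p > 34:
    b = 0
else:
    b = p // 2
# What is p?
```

Trace:
`p = 15` → p = 15
`b = 5` → b = 5
`if p > b: ...` → p > b is True → p = 5; b = 15
`p = p + b` → p = 20
`if p > 34: ...` → p > 34 is False, take else branch → b = 10
So p = 20

Answer: 20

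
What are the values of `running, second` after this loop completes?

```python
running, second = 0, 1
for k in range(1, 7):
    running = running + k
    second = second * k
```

Sum and factorial of 1 to 6
`running, second` takes the values: (0, 1) → (1, 1) → (3, 1) → (3, 2) → (6, 2) → (6, 6) → (10, 6) → (10, 24) → (15, 24) → (15, 120) → (21, 120) → (21, 720)

Answer: 21, 720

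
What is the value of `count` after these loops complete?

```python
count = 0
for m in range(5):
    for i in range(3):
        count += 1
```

5 * 3 = 15
`count` takes the values: 0 → 1 → 2 → 3 → 4 → 5 → 6 → 7 → 8 → 9 → 10 → 11 → 12 → 13 → 14 → 15

Answer: 15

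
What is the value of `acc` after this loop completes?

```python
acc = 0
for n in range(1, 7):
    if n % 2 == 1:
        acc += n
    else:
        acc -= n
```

Add odd, subtract even
`acc` takes the values: 0 → 1 → -1 → 2 → -2 → 3 → -3

Answer: -3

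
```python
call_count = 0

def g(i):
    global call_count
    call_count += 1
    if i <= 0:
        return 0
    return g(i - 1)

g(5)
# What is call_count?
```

Linear recursion stepping by 1: 6 calls from i=5 down to ≤0.

Answer: 6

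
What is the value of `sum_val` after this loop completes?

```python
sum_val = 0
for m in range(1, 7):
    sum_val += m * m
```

Sum of squares 1² to 6² = 91
`sum_val` takes the values: 0 → 1 → 5 → 14 → 30 → 55 → 91

Answer: 91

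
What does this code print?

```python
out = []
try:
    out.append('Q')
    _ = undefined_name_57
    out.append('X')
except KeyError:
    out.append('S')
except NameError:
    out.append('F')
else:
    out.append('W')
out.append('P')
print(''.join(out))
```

Execution trace: 'Q' (try body) → 'F' (except NameError) → 'P' (after the try/except). Output: QFP

Answer: QFP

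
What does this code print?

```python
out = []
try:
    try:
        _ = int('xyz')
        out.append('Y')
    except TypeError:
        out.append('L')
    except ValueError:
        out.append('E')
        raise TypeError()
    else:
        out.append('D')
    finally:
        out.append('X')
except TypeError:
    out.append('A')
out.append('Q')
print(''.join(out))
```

Execution trace: 'E' (except ValueError) → 'X' (finally) → 'A' (outer except TypeError) → 'Q' (after the try/except). Output: EXAQ

Answer: EXAQ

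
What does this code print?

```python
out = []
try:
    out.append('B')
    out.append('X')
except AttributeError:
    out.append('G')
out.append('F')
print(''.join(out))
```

Execution trace: 'B' (try body) → 'X' (try body, no exception) → 'F' (after the try/except). Output: BXF

Answer: BXF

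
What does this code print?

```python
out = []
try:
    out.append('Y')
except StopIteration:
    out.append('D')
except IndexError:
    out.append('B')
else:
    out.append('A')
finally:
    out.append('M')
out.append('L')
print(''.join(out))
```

Execution trace: 'Y' (try body, no exception) → 'A' (else) → 'M' (finally) → 'L' (after the try/except). Output: YAML

Answer: YAML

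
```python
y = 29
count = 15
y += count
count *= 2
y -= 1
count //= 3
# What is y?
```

Trace:
`y = 29` → y = 29
`count = 15` → count = 15
`y += count` → y = 44
`count *= 2` → count = 30
`y -= 1` → y = 43
`count //= 3` → count = 10
So y = 43

Answer: 43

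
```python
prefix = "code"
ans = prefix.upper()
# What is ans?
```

Trace:
`prefix = "code"` → prefix = 'code'
`ans = prefix.upper()` → ans = 'CODE'
So ans = 'CODE'

Answer: 'CODE'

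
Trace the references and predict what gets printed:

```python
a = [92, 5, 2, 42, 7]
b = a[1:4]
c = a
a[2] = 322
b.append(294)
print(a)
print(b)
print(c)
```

Key concept: slice vs alias.
Step by step:
`a = [92, 5, 2, 42, 7]` → a = [92, 5, 2, 42, 7]
`b = a[1:4]` → b = [5, 2, 42]
`c = a` → c = [92, 5, 2, 42, 7] (same object as a)
`a[2] = 322` → a = [92, 5, 322, 42, 7] (same object as c); c = [92, 5, 322, 42, 7] (same object as a)
`b.append(294)` → b = [5, 2, 42, 294]
`print(a)` → prints [92, 5, 322, 42, 7]
`print(b)` → prints [5, 2, 42, 294]
`print(c)` → prints [92, 5, 322, 42, 7]

Answer:
[92, 5, 322, 42, 7]
[5, 2, 42, 294]
[92, 5, 322, 42, 7]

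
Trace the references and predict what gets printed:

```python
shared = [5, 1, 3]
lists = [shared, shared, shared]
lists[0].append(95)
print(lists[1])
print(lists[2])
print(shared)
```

Key concept: list of same reference.
Step by step:
`shared = [5, 1, 3]` → shared = [5, 1, 3]
`lists = [shared, shared, shared]` → lists = [[5, 1, 3], [5, 1, 3], [5, 1, 3]]
`lists[0].append(95)` → shared = [5, 1, 3, 95]; lists = [[5, 1, 3, 95], [5, 1, 3, 95], [5, 1, 3, 95]]
`print(lists[1])` → prints [5, 1, 3, 95]
`print(lists[2])` → prints [5, 1, 3, 95]
`print(shared)` → prints [5, 1, 3, 95]

Answer:
[5, 1, 3, 95]
[5, 1, 3, 95]
[5, 1, 3, 95]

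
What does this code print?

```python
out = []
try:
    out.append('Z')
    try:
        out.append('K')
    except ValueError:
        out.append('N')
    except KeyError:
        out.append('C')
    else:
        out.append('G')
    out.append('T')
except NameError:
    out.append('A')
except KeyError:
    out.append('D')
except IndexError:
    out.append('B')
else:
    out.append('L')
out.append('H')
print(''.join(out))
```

Execution trace: 'Z' (try body) → 'K' (inner try body, no exception) → 'G' (inner else) → 'T' (try body, no exception) → 'L' (else) → 'H' (after the try/except). Output: ZKGTLH

Answer: ZKGTLH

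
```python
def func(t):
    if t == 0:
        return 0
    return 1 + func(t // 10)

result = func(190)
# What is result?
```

Count of digits of 190: 3

Answer: 3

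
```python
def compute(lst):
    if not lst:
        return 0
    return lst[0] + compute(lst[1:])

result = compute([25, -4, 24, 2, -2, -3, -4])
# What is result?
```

25 + (-4) + 24 + 2 + (-2) + (-3) + (-4) + 0 = 38

Answer: 38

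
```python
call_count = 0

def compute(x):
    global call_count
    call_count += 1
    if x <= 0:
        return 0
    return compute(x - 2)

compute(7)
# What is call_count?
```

Linear recursion stepping by 2: 5 calls from x=7 down to ≤0.

Answer: 5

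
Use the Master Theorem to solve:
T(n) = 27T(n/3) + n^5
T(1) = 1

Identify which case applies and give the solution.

a=27, b=3, f(n)=n^5. log_3(27) = 3. Since c=5 > 3 and the regularity condition holds (27(n/3)^5 = (27/3^5)n^5 with 27/3^5 < 1), Case 3 applies: T(n) = Θ(f(n)) = O(n^5).

Answer: O(n^5) - Case 3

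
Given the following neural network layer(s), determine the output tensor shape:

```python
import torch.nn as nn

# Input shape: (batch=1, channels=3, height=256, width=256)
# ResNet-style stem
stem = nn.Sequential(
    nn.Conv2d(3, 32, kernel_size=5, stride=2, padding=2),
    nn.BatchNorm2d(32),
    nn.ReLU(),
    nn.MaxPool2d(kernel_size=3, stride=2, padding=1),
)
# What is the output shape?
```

Input: (1, 3, 256, 256) -> after Conv2d 5x5 stride=2: (1, 32, 128, 128) -> Output: (1, 32, 64, 64)

Answer: (1, 32, 64, 64)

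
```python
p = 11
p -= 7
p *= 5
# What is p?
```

Trace:
`p = 11` → p = 11
`p -= 7` → p = 4
`p *= 5` → p = 20
So p = 20

Answer: 20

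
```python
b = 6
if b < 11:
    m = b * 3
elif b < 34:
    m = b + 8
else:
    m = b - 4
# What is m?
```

Trace:
`b = 6` → b = 6
`if b < 11: ...` → b < 11 is True → m = 18
So m = 18

Answer: 18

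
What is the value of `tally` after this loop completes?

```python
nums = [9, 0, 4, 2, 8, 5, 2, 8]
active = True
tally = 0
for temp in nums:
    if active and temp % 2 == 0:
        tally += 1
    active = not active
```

Count even values at even positions
`tally` takes the values: 0 → 1 → 2 → 3

Answer: 3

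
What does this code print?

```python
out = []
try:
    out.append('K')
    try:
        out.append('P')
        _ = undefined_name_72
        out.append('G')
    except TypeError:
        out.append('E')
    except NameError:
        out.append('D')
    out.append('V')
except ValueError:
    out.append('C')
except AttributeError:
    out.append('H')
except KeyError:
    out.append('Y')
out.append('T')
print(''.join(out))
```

Execution trace: 'K' (try body) → 'P' (inner try body) → 'D' (inner except NameError) → 'V' (try body, no exception) → 'T' (after the try/except). Output: KPDVT

Answer: KPDVT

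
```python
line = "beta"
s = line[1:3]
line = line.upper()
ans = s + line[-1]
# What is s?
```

Trace:
`line = "beta"` → line = 'beta'
`s = line[1:3]` → s = 'et'
`line = line.upper()` → line = 'BETA'
`ans = s + line[-1]` → ans = 'etA'
So s = 'et'

Answer: 'et'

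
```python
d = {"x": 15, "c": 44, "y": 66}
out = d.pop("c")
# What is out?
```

Trace:
`d = {"x": 15, "c": 44, "y": 66}` → d = {'x': 15, 'c': 44, 'y': 66}
`out = d.pop("c")` → d = {'x': 15, 'y': 66}; out = 44
So out = 44

Answer: 44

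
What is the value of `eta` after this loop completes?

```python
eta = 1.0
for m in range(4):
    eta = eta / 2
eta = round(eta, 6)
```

Halving LR 4 times: 1 / 2^4
`eta` takes the values: 1.0 → 0.5 → 0.25 → 0.125 → 0.0625

Answer: 0.0625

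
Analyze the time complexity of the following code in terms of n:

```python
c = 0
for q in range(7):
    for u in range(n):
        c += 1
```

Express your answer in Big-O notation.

Each loop level contributes: 1 × n. Multiplying the contributions gives O(n).

Answer: O(n)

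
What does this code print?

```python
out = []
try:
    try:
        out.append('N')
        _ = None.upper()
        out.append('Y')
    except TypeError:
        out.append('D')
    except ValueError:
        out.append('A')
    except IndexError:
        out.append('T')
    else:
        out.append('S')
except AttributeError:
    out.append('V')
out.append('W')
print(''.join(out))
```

Execution trace: 'N' (try body) → 'V' (outer except AttributeError) → 'W' (after the try/except). Output: NVW

Answer: NVW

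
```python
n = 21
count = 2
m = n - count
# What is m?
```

Trace:
`n = 21` → n = 21
`count = 2` → count = 2
`m = n - count` → m = 19
So m = 19

Answer: 19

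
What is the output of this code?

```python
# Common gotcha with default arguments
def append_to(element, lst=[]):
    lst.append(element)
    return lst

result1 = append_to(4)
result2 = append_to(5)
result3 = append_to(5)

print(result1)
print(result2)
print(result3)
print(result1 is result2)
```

Key concept: mutable default argument gotcha.
Step by step:
`result1 = append_to(4)` → result1 = [4]
`result2 = append_to(5)` → result1 = [4, 5] (same object as result2); result2 = [4, 5] (same object as result1)
`result3 = append_to(5)` → result1 = [4, 5, 5] (same object as result2, result3); result2 = [4, 5, 5] (same object as result1, result3); result3 = [4, 5, 5] (same object as result1, result2)
`print(result1)` → prints [4, 5, 5]
`print(result2)` → prints [4, 5, 5]
`print(result3)` → prints [4, 5, 5]
`print(result1 is result2)` → prints True

Answer:
[4, 5, 5]
[4, 5, 5]
[4, 5, 5]
True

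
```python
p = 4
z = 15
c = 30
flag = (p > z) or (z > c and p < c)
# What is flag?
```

Trace:
`p = 4` → p = 4
`z = 15` → z = 15
`c = 30` → c = 30
`flag = (p > z) or (z > c and p < c)` → flag = False
So flag = False

Answer: False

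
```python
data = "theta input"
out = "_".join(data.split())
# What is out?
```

Trace:
`data = "theta input"` → data = 'theta input'
`out = "_".join(data.split())` → out = 'theta_input'
So out = 'theta_input'

Answer: 'theta_input'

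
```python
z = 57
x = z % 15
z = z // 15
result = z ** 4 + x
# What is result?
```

Trace:
`z = 57` → z = 57
`x = z % 15` → x = 12
`z = z // 15` → z = 3
`result = z ** 4 + x` → result = 93
So result = 93

Answer: 93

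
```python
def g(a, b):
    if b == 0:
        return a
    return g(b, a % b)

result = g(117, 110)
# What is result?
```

g(117, 110) -> g(110, 7) -> g(7, 5) -> g(5, 2) -> g(2, 1) -> g(1, 0) -> 1

Answer: 1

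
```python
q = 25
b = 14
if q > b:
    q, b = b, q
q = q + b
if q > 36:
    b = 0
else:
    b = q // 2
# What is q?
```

Trace:
`q = 25` → q = 25
`b = 14` → b = 14
`if q > b: ...` → q > b is True → q = 14; b = 25
`q = q + b` → q = 39
`if q > 36: ...` → q > 36 is True → b = 0
So q = 39

Answer: 39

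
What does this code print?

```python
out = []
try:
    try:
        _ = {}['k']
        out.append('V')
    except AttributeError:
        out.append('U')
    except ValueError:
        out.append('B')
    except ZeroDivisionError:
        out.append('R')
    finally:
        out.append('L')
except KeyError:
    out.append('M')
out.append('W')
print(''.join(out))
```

Execution trace: 'L' (finally) → 'M' (outer except KeyError) → 'W' (after the try/except). Output: LMW

Answer: LMW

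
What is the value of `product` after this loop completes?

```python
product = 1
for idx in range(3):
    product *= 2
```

2^3 = 8
`product` takes the values: 1 → 2 → 4 → 8

Answer: 8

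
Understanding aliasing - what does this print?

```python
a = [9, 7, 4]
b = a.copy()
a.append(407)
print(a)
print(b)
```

Key concept: list.copy() creates independent copy.
Step by step:
`a = [9, 7, 4]` → a = [9, 7, 4]
`b = a.copy()` → b = [9, 7, 4]
`a.append(407)` → a = [9, 7, 4, 407]
`print(a)` → prints [9, 7, 4, 407]
`print(b)` → prints [9, 7, 4]

Answer:
[9, 7, 4, 407]
[9, 7, 4]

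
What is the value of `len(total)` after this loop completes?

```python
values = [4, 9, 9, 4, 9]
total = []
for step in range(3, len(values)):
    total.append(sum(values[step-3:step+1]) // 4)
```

Number of 4-element averages
`total` takes the values: [] → [6] → [6, 7]
So `len(total)` = 2

Answer: 2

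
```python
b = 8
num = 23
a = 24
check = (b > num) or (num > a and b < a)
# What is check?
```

Trace:
`b = 8` → b = 8
`num = 23` → num = 23
`a = 24` → a = 24
`check = (b > num) or (num > a and b < a)` → check = False
So check = False

Answer: False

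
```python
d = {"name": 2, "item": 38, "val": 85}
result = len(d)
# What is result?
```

Trace:
`d = {"name": 2, "item": 38, "val": 85}` → d = {'name': 2, 'item': 38, 'val': 85}
`result = len(d)` → result = 3
So result = 3

Answer: 3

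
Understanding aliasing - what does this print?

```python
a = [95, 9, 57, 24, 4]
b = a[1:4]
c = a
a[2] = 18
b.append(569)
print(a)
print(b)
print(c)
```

Key concept: slice vs alias.
Step by step:
`a = [95, 9, 57, 24, 4]` → a = [95, 9, 57, 24, 4]
`b = a[1:4]` → b = [9, 57, 24]
`c = a` → c = [95, 9, 57, 24, 4] (same object as a)
`a[2] = 18` → a = [95, 9, 18, 24, 4] (same object as c); c = [95, 9, 18, 24, 4] (same object as a)
`b.append(569)` → b = [9, 57, 24, 569]
`print(a)` → prints [95, 9, 18, 24, 4]
`print(b)` → prints [9, 57, 24, 569]
`print(c)` → prints [95, 9, 18, 24, 4]

Answer:
[95, 9, 18, 24, 4]
[9, 57, 24, 569]
[95, 9, 18, 24, 4]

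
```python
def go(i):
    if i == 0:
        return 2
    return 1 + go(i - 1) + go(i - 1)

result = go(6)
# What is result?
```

go(i) = 1 + 2·go(i-1), go(0)=2. Closed form: (2+1)·2^6 - 1 = 191.

Answer: 191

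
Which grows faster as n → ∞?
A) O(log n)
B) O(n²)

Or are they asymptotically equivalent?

O(log n) vs O(n²): Higher order terms dominate.

Answer: B) O(n²) grows faster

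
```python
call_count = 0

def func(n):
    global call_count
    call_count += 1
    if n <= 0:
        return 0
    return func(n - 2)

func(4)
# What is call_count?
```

Linear recursion stepping by 2: 3 calls from n=4 down to ≤0.

Answer: 3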